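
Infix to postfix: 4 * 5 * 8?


Left to right (same or higher precedence on left)
Postfix: 4 5 * 8 *


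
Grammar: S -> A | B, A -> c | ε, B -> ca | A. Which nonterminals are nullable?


A nonterminal is nullable iff some alternative derives ε (directly, or every symbol in it is nullable)
Nullable: {A, B, S}


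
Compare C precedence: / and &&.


'/' is multiplicative (level 10); '&&' is logical AND (level 2)
Higher level binds tighter
'/' has higher precedence than '&&'


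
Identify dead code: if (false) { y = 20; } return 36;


condition is constant false, so the whole block is unreachable
Dead: 'if (false) { y = 20; }'


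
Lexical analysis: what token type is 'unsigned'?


Pattern: reserved word
Type: KEYWORD


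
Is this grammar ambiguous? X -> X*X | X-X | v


'v*v-v' has two parse trees (no precedence encoded between * and -)
Ambiguous


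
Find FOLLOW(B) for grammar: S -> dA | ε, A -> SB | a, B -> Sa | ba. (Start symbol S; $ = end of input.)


$ ∈ FOLLOW(S). For each A -> αBβ: add FIRST(β)\{ε} to FOLLOW(B); if β nullable, add FOLLOW(A).
FOLLOW(B) = {$, a, b, d}


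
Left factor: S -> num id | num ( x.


Common prefix: 'num'
Factored: S -> num S', S' -> id | ( x


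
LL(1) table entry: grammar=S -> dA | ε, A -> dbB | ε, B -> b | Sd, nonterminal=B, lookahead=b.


For [B, b]: 'b' ∈ FIRST(b)
Entry: B -> b


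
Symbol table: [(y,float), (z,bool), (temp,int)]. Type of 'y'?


Lookup 'y' → type float


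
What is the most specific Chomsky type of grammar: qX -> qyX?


LHS has context (more than one symbol) and |LHS| ≤ |RHS|
Classification: Type 1 (Context-Sensitive)


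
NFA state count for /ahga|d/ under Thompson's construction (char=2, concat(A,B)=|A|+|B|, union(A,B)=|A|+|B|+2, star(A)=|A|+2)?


Syntax tree has 5 char leaf(s), 1 union(s), 0 star(s)
chars contribute 5×2 = 10; each union adds +2; each star adds +2
Total: 10 + 2 + 0 = 12 states


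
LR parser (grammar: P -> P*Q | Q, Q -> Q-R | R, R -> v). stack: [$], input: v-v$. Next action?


no handle on stack; shift 'v'
Action: shift


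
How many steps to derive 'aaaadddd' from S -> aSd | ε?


Derivation: S => aSd => aaSdd => aaaSddd => aaaaSdddd => aaaadddd
Steps: 5


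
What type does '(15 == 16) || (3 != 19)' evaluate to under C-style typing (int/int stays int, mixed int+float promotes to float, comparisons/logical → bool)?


Operand types: bool || bool
Rule: logical operators take bool operands and yield bool
Result type: bool


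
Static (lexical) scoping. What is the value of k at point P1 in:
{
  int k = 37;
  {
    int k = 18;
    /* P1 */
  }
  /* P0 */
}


k declared in the same block as P1
k = 18


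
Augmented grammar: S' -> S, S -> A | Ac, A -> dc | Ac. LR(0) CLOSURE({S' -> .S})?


Start: S' -> .S
For each item with dot before a nonterminal B, add B -> .γ for every B-production
Closure: [S' -> .S, S -> .A, S -> .Ac, A -> .dc, A -> .Ac]


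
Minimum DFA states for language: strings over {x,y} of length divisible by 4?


Track length mod 4: states 0..3, accept at 0
Minimal DFA: 4 states


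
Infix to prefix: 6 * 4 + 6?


left-to-right (same/higher precedence on left): tree is (+ (* 6 4) 6)
Prefix: + * 6 4 6


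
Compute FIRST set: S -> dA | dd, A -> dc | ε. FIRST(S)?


Per alternative of S: FIRST(dA) = {d}; FIRST(dd) = {d}
FIRST(S) = {d}


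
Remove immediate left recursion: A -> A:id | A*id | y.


Left-recursive alternatives: A:id, A*id; non-recursive: y
Introduce A': A -> yA', A' -> :idA' | *idA' | ε


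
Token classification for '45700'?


Pattern: digits only
Type: INTEGER_LITERAL


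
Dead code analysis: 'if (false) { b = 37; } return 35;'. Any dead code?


condition is constant false, so the whole block is unreachable
Dead: 'if (false) { b = 37; }'


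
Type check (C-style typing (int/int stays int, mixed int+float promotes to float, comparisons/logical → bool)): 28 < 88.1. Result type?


Operand types: int < float
Rule: comparison yields bool
Result type: bool


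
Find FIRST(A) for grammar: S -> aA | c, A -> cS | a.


Per alternative of A: FIRST(cS) = {c}; FIRST(a) = {a}
FIRST(A) = {a, c}


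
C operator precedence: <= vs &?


'<=' is relational (level 7); '&' is bitwise AND (level 5)
Higher level binds tighter
'<=' has higher precedence than '&'


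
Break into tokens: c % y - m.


Scan left to right, longest-match per lexeme
Tokens: ID(c), OP(%), ID(y), OP(-), ID(m)


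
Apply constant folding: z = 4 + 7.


4 + 7 = 11 at compile time
Optimized: z = 11


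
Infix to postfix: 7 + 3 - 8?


Left to right (same or higher precedence on left)
Postfix: 7 3 + 8 -


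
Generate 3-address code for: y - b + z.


Break into single-operator statements:
t1 = y - b
t2 = t1 + z


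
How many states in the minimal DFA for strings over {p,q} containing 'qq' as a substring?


KMP-style automaton: 2 progress states + 1 absorbing accept = 3
Minimal DFA: 3 states


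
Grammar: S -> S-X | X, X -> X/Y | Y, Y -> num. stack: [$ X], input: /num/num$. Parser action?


shift '/' to continue X -> X/Y
Action: shift


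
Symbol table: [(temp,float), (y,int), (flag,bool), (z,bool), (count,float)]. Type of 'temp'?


Lookup 'temp' → type float


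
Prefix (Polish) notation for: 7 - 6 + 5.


left-to-right (same/higher precedence on left): tree is (+ (- 7 6) 5)
Prefix: + - 7 6 5


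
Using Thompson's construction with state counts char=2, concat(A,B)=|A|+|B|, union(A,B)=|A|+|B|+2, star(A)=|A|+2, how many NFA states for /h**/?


Syntax tree has 1 char leaf(s), 0 union(s), 2 star(s)
chars contribute 1×2 = 2; each union adds +2; each star adds +2
Total: 2 + 0 + 4 = 6 states


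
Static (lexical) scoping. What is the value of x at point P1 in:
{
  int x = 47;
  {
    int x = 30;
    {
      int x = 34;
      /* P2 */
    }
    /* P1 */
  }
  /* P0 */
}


x declared in the same block as P1
x = 30


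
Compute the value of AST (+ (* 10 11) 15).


Evaluate inner: (* 10 11) = 110
Evaluate root: (+ 110 15) = 125
Result: 125


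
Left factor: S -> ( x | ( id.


Common prefix: '('
Factored: S -> ( S', S' -> x | id


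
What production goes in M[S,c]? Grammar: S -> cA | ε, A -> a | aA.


For [S, c]: 'c' ∈ FIRST(cA)
Entry: S -> cA


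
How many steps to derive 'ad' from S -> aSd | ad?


Derivation: S => ad
Steps: 1


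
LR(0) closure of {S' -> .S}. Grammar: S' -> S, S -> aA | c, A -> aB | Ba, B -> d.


Start: S' -> .S
For each item with dot before a nonterminal B, add B -> .γ for every B-production
Closure: [S' -> .S, S -> .aA, S -> .c]


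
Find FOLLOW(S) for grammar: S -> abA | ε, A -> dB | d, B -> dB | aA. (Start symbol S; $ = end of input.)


$ ∈ FOLLOW(S). For each A -> αBβ: add FIRST(β)\{ε} to FOLLOW(B); if β nullable, add FOLLOW(A).
FOLLOW(S) = {$}


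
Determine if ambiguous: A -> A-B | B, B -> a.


precedence layered via separate nonterminal B: deterministic
Unambiguous


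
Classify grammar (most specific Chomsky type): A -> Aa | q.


Left-linear: every RHS is a terminal or one nonterminal followed by a terminal
Classification: Type 3 (Regular)


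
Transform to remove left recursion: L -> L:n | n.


Left-recursive alternatives: L:n; non-recursive: n
Introduce L': L -> nL', L' -> :nL' | ε


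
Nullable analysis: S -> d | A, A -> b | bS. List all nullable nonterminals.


A nonterminal is nullable iff some alternative derives ε (directly, or every symbol in it is nullable)
Nullable: {}


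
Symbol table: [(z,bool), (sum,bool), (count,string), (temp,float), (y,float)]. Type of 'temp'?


Lookup 'temp' → type float


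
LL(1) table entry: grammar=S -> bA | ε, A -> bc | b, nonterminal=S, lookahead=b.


For [S, b]: 'b' ∈ FIRST(bA)
Entry: S -> bA


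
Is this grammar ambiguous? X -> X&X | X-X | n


'n&n-n' has two parse trees (no precedence encoded between & and -)
Ambiguous


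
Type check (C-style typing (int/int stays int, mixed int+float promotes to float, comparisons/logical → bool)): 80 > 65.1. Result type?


Operand types: int > float
Rule: comparison yields bool
Result type: bool


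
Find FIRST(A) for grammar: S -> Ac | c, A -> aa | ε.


Per alternative of A: FIRST(aa) = {a}; FIRST(ε) = {ε}
FIRST(A) = {a, ε}


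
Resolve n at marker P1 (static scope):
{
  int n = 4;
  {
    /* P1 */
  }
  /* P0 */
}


P1's block does not declare n; resolves to the enclosing declaration at depth 0
n = 4


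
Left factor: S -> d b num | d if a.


Common prefix: 'd'
Factored: S -> d S', S' -> b num | if a


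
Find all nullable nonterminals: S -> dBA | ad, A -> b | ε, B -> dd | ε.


A nonterminal is nullable iff some alternative derives ε (directly, or every symbol in it is nullable)
Nullable: {A, B}


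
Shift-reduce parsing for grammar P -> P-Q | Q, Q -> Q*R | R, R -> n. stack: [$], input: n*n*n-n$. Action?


no handle on stack; shift 'n'
Action: shift


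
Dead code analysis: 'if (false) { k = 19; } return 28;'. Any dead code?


condition is constant false, so the whole block is unreachable
Dead: 'if (false) { k = 19; }'


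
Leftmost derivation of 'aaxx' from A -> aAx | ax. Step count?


Derivation: A => aAx => aaxx
Steps: 2


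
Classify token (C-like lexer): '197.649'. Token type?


Pattern: digits with a decimal point
Type: FLOAT_LITERAL


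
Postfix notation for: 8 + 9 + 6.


Left to right (same or higher precedence on left)
Postfix: 8 9 + 6 +


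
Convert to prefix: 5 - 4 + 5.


left-to-right (same/higher precedence on left): tree is (+ (- 5 4) 5)
Prefix: + - 5 4 5


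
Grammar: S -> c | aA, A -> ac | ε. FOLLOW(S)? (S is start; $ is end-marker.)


$ ∈ FOLLOW(S). For each A -> αBβ: add FIRST(β)\{ε} to FOLLOW(B); if β nullable, add FOLLOW(A).
FOLLOW(S) = {$}


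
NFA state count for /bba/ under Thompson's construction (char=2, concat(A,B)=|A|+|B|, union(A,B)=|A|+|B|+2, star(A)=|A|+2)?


Syntax tree has 3 char leaf(s), 0 union(s), 0 star(s)
chars contribute 3×2 = 6; each union adds +2; each star adds +2
Total: 6 + 0 + 0 = 6 states


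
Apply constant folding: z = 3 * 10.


3 * 10 = 30 at compile time
Optimized: z = 30


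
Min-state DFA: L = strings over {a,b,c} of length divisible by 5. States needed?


Track length mod 5: states 0..4, accept at 0
Minimal DFA: 5 states


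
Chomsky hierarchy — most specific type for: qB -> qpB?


LHS has context (more than one symbol) and |LHS| ≤ |RHS|
Classification: Type 1 (Context-Sensitive)


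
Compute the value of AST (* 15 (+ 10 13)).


Evaluate inner: (+ 10 13) = 23
Evaluate root: (* 15 23) = 345
Result: 345


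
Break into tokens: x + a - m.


Scan left to right, longest-match per lexeme
Tokens: ID(x), OP(+), ID(a), OP(-), ID(m)


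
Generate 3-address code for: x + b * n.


Break into single-operator statements:
t1 = b * n
t2 = x + t1


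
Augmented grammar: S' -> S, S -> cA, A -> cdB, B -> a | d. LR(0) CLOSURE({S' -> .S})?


Start: S' -> .S
For each item with dot before a nonterminal B, add B -> .γ for every B-production
Closure: [S' -> .S, S -> .cA]


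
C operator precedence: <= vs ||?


'<=' is relational (level 7); '||' is logical OR (level 1)
Higher level binds tighter
'<=' has higher precedence than '||'


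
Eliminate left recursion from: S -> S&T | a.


Left-recursive alternatives: S&T; non-recursive: a
Introduce S': S -> aS', S' -> &TS' | ε


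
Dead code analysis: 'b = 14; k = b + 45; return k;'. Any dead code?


b is read by k's definition; k is returned
No dead code


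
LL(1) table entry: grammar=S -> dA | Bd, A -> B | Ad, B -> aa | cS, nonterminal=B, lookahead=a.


For [B, a]: 'a' ∈ FIRST(aa)
Entry: B -> aa


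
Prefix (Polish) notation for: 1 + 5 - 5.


left-to-right (same/higher precedence on left): tree is (- (+ 1 5) 5)
Prefix: - + 1 5 5


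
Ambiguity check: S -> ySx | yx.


balanced y^n…x^n: each string has a unique parse
Unambiguous


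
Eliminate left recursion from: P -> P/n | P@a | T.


Left-recursive alternatives: P/n, P@a; non-recursive: T
Introduce P': P -> TP', P' -> /nP' | @aP' | ε


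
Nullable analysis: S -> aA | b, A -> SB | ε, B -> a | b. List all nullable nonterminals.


A nonterminal is nullable iff some alternative derives ε (directly, or every symbol in it is nullable)
Nullable: {A}


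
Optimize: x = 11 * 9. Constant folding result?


11 * 9 = 99 at compile time
Optimized: x = 99


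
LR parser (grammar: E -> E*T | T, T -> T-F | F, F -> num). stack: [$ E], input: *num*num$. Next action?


shift '*' to continue E -> E*T
Action: shift


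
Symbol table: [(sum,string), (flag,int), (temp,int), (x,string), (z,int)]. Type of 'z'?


Lookup 'z' → type int


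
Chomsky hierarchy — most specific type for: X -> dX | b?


Right-linear: every RHS is a terminal or a terminal followed by one nonterminal
Classification: Type 3 (Regular)


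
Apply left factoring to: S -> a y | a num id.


Common prefix: 'a'
Factored: S -> a S', S' -> y | num id


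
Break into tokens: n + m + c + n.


Scan left to right, longest-match per lexeme
Tokens: ID(n), OP(+), ID(m), OP(+), ID(c), OP(+), ID(n)


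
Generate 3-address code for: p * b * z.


Break into single-operator statements:
t1 = p * b
t2 = t1 * z


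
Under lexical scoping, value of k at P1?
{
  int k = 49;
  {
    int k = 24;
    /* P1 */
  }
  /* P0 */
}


k declared in the same block as P1
k = 24


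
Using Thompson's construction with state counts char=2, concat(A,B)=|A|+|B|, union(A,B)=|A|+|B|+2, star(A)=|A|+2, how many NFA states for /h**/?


Syntax tree has 1 char leaf(s), 0 union(s), 2 star(s)
chars contribute 1×2 = 2; each union adds +2; each star adds +2
Total: 2 + 0 + 4 = 6 states


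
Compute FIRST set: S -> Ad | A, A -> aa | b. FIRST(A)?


Per alternative of A: FIRST(aa) = {a}; FIRST(b) = {b}
FIRST(A) = {a, b}


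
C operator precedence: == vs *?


'*' is multiplicative (level 10); '==' is equality (level 6)
Higher level binds tighter
'*' has higher precedence than '=='


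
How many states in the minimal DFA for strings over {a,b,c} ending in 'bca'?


Track the longest suffix of input matching a prefix of 'bca': 4 classes (prefixes of length 0..3)
Minimal DFA: 4 states


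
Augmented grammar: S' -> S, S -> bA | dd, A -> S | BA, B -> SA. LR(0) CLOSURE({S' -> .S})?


Start: S' -> .S
For each item with dot before a nonterminal B, add B -> .γ for every B-production
Closure: [S' -> .S, S -> .bA, S -> .dd]


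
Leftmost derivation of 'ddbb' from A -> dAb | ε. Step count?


Derivation: A => dAb => ddAbb => ddbb
Steps: 3


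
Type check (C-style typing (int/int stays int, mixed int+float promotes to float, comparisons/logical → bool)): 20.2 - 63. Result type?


Operand types: float - int
Rule: mixed int/float promotes to float; int/int stays int
Result type: float


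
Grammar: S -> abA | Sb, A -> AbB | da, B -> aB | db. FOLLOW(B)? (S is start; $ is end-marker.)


$ ∈ FOLLOW(S). For each A -> αBβ: add FIRST(β)\{ε} to FOLLOW(B); if β nullable, add FOLLOW(A).
FOLLOW(B) = {$, b}


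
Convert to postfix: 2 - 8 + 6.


Left to right (same or higher precedence on left)
Postfix: 2 8 - 6 +


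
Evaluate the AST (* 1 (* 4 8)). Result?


Evaluate inner: (* 4 8) = 32
Evaluate root: (* 1 32) = 32
Result: 32


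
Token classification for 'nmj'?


Pattern: letter/underscore followed by alphanumerics, not a keyword
Type: IDENTIFIER


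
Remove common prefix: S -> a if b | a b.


Common prefix: 'a'
Factored: S -> a S', S' -> if b | b


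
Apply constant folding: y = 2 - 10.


2 - 10 = -8 at compile time
Optimized: y = -8


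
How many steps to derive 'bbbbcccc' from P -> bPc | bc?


Derivation: P => bPc => bbPcc => bbbPccc => bbbbcccc
Steps: 4


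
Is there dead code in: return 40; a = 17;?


statement follows a return and is unreachable
Dead: 'a = 17'


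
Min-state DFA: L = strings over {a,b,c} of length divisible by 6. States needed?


Track length mod 6: states 0..5, accept at 0
Minimal DFA: 6 states


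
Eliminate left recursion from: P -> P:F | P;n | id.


Left-recursive alternatives: P:F, P;n; non-recursive: id
Introduce P': P -> idP', P' -> :FP' | ;nP' | ε


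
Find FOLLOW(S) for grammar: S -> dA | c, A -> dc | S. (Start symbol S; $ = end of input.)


$ ∈ FOLLOW(S). For each A -> αBβ: add FIRST(β)\{ε} to FOLLOW(B); if β nullable, add FOLLOW(A).
FOLLOW(S) = {$}


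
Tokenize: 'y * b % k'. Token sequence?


Scan left to right, longest-match per lexeme
Tokens: ID(y), OP(*), ID(b), OP(%), ID(k)


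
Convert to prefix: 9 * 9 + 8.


left-to-right (same/higher precedence on left): tree is (+ (* 9 9) 8)
Prefix: + * 9 9 8


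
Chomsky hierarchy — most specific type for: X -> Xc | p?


Left-linear: every RHS is a terminal or one nonterminal followed by a terminal
Classification: Type 3 (Regular)


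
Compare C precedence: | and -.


'-' is additive (level 9); '|' is bitwise OR (level 3)
Higher level binds tighter
'-' has higher precedence than '|'


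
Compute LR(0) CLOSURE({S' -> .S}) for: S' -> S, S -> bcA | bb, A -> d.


Start: S' -> .S
For each item with dot before a nonterminal B, add B -> .γ for every B-production
Closure: [S' -> .S, S -> .bcA, S -> .bb]


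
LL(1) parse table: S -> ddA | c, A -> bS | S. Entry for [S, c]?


For [S, c]: 'c' ∈ FIRST(c)
Entry: S -> c


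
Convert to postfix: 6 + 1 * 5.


* has higher precedence, evaluate 1*5 first
Postfix: 6 1 5 * +


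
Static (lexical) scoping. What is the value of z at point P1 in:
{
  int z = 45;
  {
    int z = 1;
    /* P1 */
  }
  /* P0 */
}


z declared in the same block as P1
z = 1


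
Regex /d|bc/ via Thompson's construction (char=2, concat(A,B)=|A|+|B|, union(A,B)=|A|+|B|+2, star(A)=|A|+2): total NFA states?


Syntax tree has 3 char leaf(s), 1 union(s), 0 star(s)
chars contribute 3×2 = 6; each union adds +2; each star adds +2
Total: 6 + 2 + 0 = 8 states


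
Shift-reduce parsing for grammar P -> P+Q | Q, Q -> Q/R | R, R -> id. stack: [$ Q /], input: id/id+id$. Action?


no handle; shift 'id'
Action: shift


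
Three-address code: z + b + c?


Break into single-operator statements:
t1 = z + b
t2 = t1 + c


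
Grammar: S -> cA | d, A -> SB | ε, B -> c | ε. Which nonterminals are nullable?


A nonterminal is nullable iff some alternative derives ε (directly, or every symbol in it is nullable)
Nullable: {A, B}


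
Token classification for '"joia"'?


Pattern: double-quoted sequence
Type: STRING_LITERAL


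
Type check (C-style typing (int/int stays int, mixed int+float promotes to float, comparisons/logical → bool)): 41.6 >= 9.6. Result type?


Operand types: float >= float
Rule: comparison yields bool
Result type: bool


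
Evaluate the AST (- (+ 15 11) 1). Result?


Evaluate inner: (+ 15 11) = 26
Evaluate root: (- 26 1) = 25
Result: 25


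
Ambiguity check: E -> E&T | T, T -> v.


precedence layered via separate nonterminal T: deterministic
Unambiguous


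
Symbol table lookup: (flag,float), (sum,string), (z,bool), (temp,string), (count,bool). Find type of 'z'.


Lookup 'z' → type bool


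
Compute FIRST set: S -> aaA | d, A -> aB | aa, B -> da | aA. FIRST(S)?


Per alternative of S: FIRST(aaA) = {a}; FIRST(d) = {d}
FIRST(S) = {a, d}


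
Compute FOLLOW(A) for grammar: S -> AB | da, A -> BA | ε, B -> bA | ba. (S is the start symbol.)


$ ∈ FOLLOW(S). For each A -> αBβ: add FIRST(β)\{ε} to FOLLOW(B); if β nullable, add FOLLOW(A).
FOLLOW(A) = {$, b}


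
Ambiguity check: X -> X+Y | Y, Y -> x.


precedence layered via separate nonterminal Y: deterministic
Unambiguous


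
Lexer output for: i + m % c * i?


Scan left to right, longest-match per lexeme
Tokens: ID(i), OP(+), ID(m), OP(%), ID(c), OP(*), ID(i)


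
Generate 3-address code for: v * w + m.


Break into single-operator statements:
t1 = v * w
t2 = t1 + m


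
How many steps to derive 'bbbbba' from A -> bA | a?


Derivation: A => bA => bbA => bbbA => bbbbA => bbbbbA => bbbbba
Steps: 6


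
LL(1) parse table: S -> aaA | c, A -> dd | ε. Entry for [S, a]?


For [S, a]: 'a' ∈ FIRST(aaA)
Entry: S -> aaA


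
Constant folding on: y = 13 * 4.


13 * 4 = 52 at compile time
Optimized: y = 52


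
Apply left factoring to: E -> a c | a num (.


Common prefix: 'a'
Factored: E -> a E', E' -> c | num (


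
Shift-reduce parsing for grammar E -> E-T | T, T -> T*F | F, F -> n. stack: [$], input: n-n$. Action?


no handle on stack; shift 'n'
Action: shift


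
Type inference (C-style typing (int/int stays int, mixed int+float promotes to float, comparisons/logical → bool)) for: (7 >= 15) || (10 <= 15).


Operand types: bool || bool
Rule: logical operators take bool operands and yield bool
Result type: bool


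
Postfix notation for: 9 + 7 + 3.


Left to right (same or higher precedence on left)
Postfix: 9 7 + 3 +


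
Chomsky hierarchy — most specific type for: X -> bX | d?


Right-linear: every RHS is a terminal or a terminal followed by one nonterminal
Classification: Type 3 (Regular)


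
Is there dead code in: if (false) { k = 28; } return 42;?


condition is constant false, so the whole block is unreachable
Dead: 'if (false) { k = 28; }'


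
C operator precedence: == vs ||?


'==' is equality (level 6); '||' is logical OR (level 1)
Higher level binds tighter
'==' has higher precedence than '||'


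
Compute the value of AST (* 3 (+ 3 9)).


Evaluate inner: (+ 3 9) = 12
Evaluate root: (* 3 12) = 36
Result: 36


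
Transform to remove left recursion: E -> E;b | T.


Left-recursive alternatives: E;b; non-recursive: T
Introduce E': E -> TE', E' -> ;bE' | ε


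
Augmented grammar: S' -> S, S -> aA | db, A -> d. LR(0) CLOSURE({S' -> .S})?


Start: S' -> .S
For each item with dot before a nonterminal B, add B -> .γ for every B-production
Closure: [S' -> .S, S -> .aA, S -> .db]


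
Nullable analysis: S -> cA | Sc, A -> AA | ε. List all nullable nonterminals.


A nonterminal is nullable iff some alternative derives ε (directly, or every symbol in it is nullable)
Nullable: {A}


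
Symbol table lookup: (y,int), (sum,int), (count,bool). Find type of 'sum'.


Lookup 'sum' → type int


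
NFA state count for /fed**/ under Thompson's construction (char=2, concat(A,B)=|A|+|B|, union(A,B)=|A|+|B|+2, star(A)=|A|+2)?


Syntax tree has 3 char leaf(s), 0 union(s), 2 star(s)
chars contribute 3×2 = 6; each union adds +2; each star adds +2
Total: 6 + 0 + 4 = 10 states


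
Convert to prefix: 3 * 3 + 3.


left-to-right (same/higher precedence on left): tree is (+ (* 3 3) 3)
Prefix: + * 3 3 3


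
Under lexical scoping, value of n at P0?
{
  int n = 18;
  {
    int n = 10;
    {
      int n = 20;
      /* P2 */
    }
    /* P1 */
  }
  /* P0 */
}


n declared in the same block as P0
n = 18


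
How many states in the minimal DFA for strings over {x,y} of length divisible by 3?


Track length mod 3: states 0..2, accept at 0
Minimal DFA: 3 states


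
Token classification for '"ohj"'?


Pattern: double-quoted sequence
Type: STRING_LITERAL


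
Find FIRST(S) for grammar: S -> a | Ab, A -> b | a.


Per alternative of S: FIRST(a) = {a}; FIRST(Ab) = {a, b}
FIRST(S) = {a, b}


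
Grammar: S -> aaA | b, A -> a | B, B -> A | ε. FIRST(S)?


Per alternative of S: FIRST(aaA) = {a}; FIRST(b) = {b}
FIRST(S) = {a, b}


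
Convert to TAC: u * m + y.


Break into single-operator statements:
t1 = u * m
t2 = t1 + y


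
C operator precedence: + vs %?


'%' is multiplicative (level 10); '+' is additive (level 9)
Higher level binds tighter
'%' has higher precedence than '+'


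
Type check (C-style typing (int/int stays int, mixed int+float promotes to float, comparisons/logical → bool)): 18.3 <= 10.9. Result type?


Operand types: float <= float
Rule: comparison yields bool
Result type: bool


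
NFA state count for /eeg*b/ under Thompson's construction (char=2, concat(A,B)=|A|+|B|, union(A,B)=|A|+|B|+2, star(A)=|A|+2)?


Syntax tree has 4 char leaf(s), 0 union(s), 1 star(s)
chars contribute 4×2 = 8; each union adds +2; each star adds +2
Total: 8 + 0 + 2 = 10 states


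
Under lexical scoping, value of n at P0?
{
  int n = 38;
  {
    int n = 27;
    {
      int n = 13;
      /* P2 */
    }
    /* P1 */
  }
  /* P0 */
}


n declared in the same block as P0
n = 38


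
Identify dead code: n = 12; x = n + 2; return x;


n is read by x's definition; x is returned
No dead code


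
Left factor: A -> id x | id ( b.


Common prefix: 'id'
Factored: A -> id A', A' -> x | ( b


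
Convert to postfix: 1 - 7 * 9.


* has higher precedence, evaluate 7*9 first
Postfix: 1 7 9 * -


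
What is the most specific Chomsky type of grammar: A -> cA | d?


Right-linear: every RHS is a terminal or a terminal followed by one nonterminal
Classification: Type 3 (Regular)


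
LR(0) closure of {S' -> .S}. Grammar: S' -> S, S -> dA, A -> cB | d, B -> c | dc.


Start: S' -> .S
For each item with dot before a nonterminal B, add B -> .γ for every B-production
Closure: [S' -> .S, S -> .dA]


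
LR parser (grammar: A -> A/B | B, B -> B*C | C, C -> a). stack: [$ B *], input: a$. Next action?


no handle; shift 'a'
Action: shift


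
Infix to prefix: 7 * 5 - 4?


left-to-right (same/higher precedence on left): tree is (- (* 7 5) 4)
Prefix: - * 7 5 4


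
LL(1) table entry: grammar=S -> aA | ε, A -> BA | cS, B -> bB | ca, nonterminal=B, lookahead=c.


For [B, c]: 'c' ∈ FIRST(ca)
Entry: B -> ca


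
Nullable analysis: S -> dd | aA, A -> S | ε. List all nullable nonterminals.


A nonterminal is nullable iff some alternative derives ε (directly, or every symbol in it is nullable)
Nullable: {A}


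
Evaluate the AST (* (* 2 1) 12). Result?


Evaluate inner: (* 2 1) = 2
Evaluate root: (* 2 12) = 24
Result: 24


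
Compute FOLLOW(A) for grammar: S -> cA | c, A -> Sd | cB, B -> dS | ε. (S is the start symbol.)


$ ∈ FOLLOW(S). For each A -> αBβ: add FIRST(β)\{ε} to FOLLOW(B); if β nullable, add FOLLOW(A).
FOLLOW(A) = {$, d}


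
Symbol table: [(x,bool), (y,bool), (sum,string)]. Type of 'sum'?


Lookup 'sum' → type string


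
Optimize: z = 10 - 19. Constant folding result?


10 - 19 = -9 at compile time
Optimized: z = -9


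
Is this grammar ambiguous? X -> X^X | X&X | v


'v^v&v' has two parse trees (no precedence encoded between ^ and &)
Ambiguous


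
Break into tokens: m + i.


Scan left to right, longest-match per lexeme
Tokens: ID(m), OP(+), ID(i)


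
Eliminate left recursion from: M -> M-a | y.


Left-recursive alternatives: M-a; non-recursive: y
Introduce M': M -> yM', M' -> -aM' | ε


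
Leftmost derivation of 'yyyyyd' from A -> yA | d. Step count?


Derivation: A => yA => yyA => yyyA => yyyyA => yyyyyA => yyyyyd
Steps: 6


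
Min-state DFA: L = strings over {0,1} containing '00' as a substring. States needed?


KMP-style automaton: 2 progress states + 1 absorbing accept = 3
Minimal DFA: 3 states


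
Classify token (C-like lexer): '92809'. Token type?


Pattern: digits only
Type: INTEGER_LITERAL


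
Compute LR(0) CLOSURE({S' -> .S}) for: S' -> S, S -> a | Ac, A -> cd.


Start: S' -> .S
For each item with dot before a nonterminal B, add B -> .γ for every B-production
Closure: [S' -> .S, S -> .a, S -> .Ac, A -> .cd]


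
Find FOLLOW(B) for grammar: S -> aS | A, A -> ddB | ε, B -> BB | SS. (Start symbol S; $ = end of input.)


$ ∈ FOLLOW(S). For each A -> αBβ: add FIRST(β)\{ε} to FOLLOW(B); if β nullable, add FOLLOW(A).
FOLLOW(B) = {$, a, d}


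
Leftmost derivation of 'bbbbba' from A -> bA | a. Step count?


Derivation: A => bA => bbA => bbbA => bbbbA => bbbbbA => bbbbba
Steps: 6


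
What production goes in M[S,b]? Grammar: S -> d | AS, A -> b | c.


For [S, b]: 'b' ∈ FIRST(AS)
Entry: S -> AS


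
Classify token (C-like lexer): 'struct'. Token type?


Pattern: reserved word
Type: KEYWORD


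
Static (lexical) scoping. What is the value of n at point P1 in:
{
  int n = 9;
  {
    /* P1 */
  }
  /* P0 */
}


P1's block does not declare n; resolves to the enclosing declaration at depth 0
n = 9


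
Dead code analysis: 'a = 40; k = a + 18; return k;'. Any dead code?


a is read by k's definition; k is returned
No dead code


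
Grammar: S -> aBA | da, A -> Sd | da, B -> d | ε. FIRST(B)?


Per alternative of B: FIRST(d) = {d}; FIRST(ε) = {ε}
FIRST(B) = {d, ε}


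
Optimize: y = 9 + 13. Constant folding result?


9 + 13 = 22 at compile time
Optimized: y = 22


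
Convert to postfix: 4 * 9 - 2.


Left to right (same or higher precedence on left)
Postfix: 4 9 * 2 -


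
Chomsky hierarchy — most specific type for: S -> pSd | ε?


Single nonterminal LHS, but p^n d^n is not regular
Classification: Type 2 (Context-Free)


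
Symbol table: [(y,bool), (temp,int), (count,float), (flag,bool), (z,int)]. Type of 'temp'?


Lookup 'temp' → type int


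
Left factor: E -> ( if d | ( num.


Common prefix: '('
Factored: E -> ( E', E' -> if d | num


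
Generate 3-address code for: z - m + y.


Break into single-operator statements:
t1 = z - m
t2 = t1 + y


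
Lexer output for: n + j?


Scan left to right, longest-match per lexeme
Tokens: ID(n), OP(+), ID(j)


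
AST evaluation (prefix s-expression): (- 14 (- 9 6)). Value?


Evaluate inner: (- 9 6) = 3
Evaluate root: (- 14 3) = 11
Result: 11


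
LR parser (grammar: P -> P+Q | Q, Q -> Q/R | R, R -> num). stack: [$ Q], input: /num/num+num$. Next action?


shift '/' to continue Q -> Q/R
Action: shift


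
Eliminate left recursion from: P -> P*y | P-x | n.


Left-recursive alternatives: P*y, P-x; non-recursive: n
Introduce P': P -> nP', P' -> *yP' | -xP' | ε


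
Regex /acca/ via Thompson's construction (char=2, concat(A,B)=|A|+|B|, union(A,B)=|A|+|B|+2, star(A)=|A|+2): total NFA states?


Syntax tree has 4 char leaf(s), 0 union(s), 0 star(s)
chars contribute 4×2 = 8; each union adds +2; each star adds +2
Total: 8 + 0 + 0 = 8 states


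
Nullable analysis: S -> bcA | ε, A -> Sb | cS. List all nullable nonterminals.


A nonterminal is nullable iff some alternative derives ε (directly, or every symbol in it is nullable)
Nullable: {S}


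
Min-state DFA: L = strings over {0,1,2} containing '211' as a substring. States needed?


KMP-style automaton: 3 progress states + 1 absorbing accept = 4
Minimal DFA: 4 states


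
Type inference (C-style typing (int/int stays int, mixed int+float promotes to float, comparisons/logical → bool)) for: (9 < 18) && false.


Operand types: bool && bool
Rule: logical operators take bool operands and yield bool
Result type: bool


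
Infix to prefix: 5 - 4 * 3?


'*' binds tighter: tree is (- 5 (* 4 3))
Prefix: - 5 * 4 3


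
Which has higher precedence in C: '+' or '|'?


'+' is additive (level 9); '|' is bitwise OR (level 3)
Higher level binds tighter
'+' has higher precedence than '|'


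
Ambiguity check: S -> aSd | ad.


balanced a^n…d^n: each string has a unique parse
Unambiguous


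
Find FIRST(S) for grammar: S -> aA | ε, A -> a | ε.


Per alternative of S: FIRST(aA) = {a}; FIRST(ε) = {ε}
FIRST(S) = {a, ε}


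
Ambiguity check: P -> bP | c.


right-linear, alternatives start with distinct terminals 'b' vs 'c': unique leftmost derivation
Unambiguous


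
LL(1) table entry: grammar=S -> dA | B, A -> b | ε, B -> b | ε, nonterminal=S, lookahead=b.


For [S, b]: 'b' ∈ FIRST(B)
Entry: S -> B


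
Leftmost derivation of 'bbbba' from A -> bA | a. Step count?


Derivation: A => bA => bbA => bbbA => bbbbA => bbbba
Steps: 5


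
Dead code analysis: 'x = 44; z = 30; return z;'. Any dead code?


x is assigned but never read
Dead: 'x = 44'


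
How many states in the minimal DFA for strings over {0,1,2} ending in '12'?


Track the longest suffix of input matching a prefix of '12': 3 classes (prefixes of length 0..2)
Minimal DFA: 3 states


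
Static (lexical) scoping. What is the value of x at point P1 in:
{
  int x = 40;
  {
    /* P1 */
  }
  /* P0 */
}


P1's block does not declare x; resolves to the enclosing declaration at depth 0
x = 40


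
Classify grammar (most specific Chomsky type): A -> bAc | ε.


Single nonterminal LHS, but b^n c^n is not regular
Classification: Type 2 (Context-Free)


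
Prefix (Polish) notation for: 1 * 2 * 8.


left-to-right (same/higher precedence on left): tree is (* (* 1 2) 8)
Prefix: * * 1 2 8


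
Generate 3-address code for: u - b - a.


Break into single-operator statements:
t1 = u - b
t2 = t1 - a


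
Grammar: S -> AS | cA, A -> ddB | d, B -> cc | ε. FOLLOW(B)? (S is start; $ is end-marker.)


$ ∈ FOLLOW(S). For each A -> αBβ: add FIRST(β)\{ε} to FOLLOW(B); if β nullable, add FOLLOW(A).
FOLLOW(B) = {$, c, d}


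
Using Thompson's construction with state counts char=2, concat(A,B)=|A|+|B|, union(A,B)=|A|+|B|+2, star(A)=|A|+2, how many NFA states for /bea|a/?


Syntax tree has 4 char leaf(s), 1 union(s), 0 star(s)
chars contribute 4×2 = 8; each union adds +2; each star adds +2
Total: 8 + 2 + 0 = 10 states


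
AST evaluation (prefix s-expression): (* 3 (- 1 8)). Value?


Evaluate inner: (- 1 8) = -7
Evaluate root: (* 3 -7) = -21
Result: -21


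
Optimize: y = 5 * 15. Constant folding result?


5 * 15 = 75 at compile time
Optimized: y = 75


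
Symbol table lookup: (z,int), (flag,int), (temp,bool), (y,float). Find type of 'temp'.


Lookup 'temp' → type bool


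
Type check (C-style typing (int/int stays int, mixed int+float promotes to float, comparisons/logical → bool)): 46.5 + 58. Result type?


Operand types: float + int
Rule: mixed int/float promotes to float; int/int stays int
Result type: float


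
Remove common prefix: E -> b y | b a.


Common prefix: 'b'
Factored: E -> b E', E' -> y | a


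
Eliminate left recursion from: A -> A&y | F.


Left-recursive alternatives: A&y; non-recursive: F
Introduce A': A -> FA', A' -> &yA' | ε


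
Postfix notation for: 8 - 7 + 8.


Left to right (same or higher precedence on left)
Postfix: 8 7 - 8 +


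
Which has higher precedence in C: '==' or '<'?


'<' is relational (level 7); '==' is equality (level 6)
Higher level binds tighter
'<' has higher precedence than '=='


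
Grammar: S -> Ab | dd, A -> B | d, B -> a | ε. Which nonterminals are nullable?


A nonterminal is nullable iff some alternative derives ε (directly, or every symbol in it is nullable)
Nullable: {A, B}


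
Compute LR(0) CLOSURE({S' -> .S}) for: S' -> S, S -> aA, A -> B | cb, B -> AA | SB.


Start: S' -> .S
For each item with dot before a nonterminal B, add B -> .γ for every B-production
Closure: [S' -> .S, S -> .aA]


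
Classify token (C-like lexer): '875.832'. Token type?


Pattern: digits with a decimal point
Type: FLOAT_LITERAL


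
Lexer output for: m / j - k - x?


Scan left to right, longest-match per lexeme
Tokens: ID(m), OP(/), ID(j), OP(-), ID(k), OP(-), ID(x)


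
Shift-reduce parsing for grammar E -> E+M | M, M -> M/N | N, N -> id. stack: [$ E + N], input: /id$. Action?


'N' (not preceded by M/) is the handle for M -> N
Action: reduce (M -> N)


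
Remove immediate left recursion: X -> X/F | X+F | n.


Left-recursive alternatives: X/F, X+F; non-recursive: n
Introduce X': X -> nX', X' -> /FX' | +FX' | ε


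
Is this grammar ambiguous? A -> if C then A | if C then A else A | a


dangling else: 'if C then if C then a else a' parses two ways
Ambiguous


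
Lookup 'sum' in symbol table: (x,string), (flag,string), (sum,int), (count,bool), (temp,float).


Lookup 'sum' → type int


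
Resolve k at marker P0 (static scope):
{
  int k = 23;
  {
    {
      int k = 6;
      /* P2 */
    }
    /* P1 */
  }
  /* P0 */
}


k declared in the same block as P0
k = 23


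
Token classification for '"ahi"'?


Pattern: double-quoted sequence
Type: STRING_LITERAL


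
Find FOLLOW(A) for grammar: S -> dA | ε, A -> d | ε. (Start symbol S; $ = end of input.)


$ ∈ FOLLOW(S). For each A -> αBβ: add FIRST(β)\{ε} to FOLLOW(B); if β nullable, add FOLLOW(A).
FOLLOW(A) = {$}


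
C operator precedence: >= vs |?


'>=' is relational (level 7); '|' is bitwise OR (level 3)
Higher level binds tighter
'>=' has higher precedence than '|'


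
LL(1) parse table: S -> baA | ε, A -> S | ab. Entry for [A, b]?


For [A, b]: 'b' ∈ FIRST(S)
Entry: A -> S


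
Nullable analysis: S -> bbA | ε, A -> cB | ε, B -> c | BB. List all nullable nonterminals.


A nonterminal is nullable iff some alternative derives ε (directly, or every symbol in it is nullable)
Nullable: {A, S}


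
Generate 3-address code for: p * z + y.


Break into single-operator statements:
t1 = p * z
t2 = t1 + y


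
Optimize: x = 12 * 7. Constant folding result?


12 * 7 = 84 at compile time
Optimized: x = 84


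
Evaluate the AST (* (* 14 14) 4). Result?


Evaluate inner: (* 14 14) = 196
Evaluate root: (* 196 4) = 784
Result: 784


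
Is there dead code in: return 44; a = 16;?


statement follows a return and is unreachable
Dead: 'a = 16'


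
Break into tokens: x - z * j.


Scan left to right, longest-match per lexeme
Tokens: ID(x), OP(-), ID(z), OP(*), ID(j)


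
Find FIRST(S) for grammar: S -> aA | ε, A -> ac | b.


Per alternative of S: FIRST(aA) = {a}; FIRST(ε) = {ε}
FIRST(S) = {a, ε}


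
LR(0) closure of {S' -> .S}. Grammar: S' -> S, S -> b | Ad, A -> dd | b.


Start: S' -> .S
For each item with dot before a nonterminal B, add B -> .γ for every B-production
Closure: [S' -> .S, S -> .b, S -> .Ad, A -> .dd, A -> .b]


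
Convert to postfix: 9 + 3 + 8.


Left to right (same or higher precedence on left)
Postfix: 9 3 + 8 +


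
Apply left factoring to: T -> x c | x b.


Common prefix: 'x'
Factored: T -> x T', T' -> c | b


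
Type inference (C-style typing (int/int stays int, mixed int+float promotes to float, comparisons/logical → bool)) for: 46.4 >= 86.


Operand types: float >= int
Rule: comparison yields bool
Result type: bool


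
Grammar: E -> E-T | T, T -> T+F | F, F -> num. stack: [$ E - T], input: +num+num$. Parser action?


'+' can extend T; shift to build T -> T+F
Action: shift


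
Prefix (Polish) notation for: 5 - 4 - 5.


left-to-right (same/higher precedence on left): tree is (- (- 5 4) 5)
Prefix: - - 5 4 5


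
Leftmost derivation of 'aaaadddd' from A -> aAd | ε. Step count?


Derivation: A => aAd => aaAdd => aaaAddd => aaaaAdddd => aaaadddd
Steps: 5


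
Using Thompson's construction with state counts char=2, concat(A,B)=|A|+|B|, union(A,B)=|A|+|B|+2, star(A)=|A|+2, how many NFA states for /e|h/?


Syntax tree has 2 char leaf(s), 1 union(s), 0 star(s)
chars contribute 2×2 = 4; each union adds +2; each star adds +2
Total: 4 + 2 + 0 = 6 states
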